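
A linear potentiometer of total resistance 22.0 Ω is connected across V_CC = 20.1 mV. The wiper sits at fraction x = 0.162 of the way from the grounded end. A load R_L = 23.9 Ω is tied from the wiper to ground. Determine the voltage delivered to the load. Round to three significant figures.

V_out ≈ 2.89 mV

The pot divides into 18.44 Ω above the wiper and 3.564 Ω below.
Lower segment in parallel with the load: 3.564 ‖ 23.9 = 3.102 Ω.
V_out = 20.1 × 3.102/(18.44 + 3.102) = 2.894 mV.
(Unloaded: V_out = x·V_CC = 3.26 mV.)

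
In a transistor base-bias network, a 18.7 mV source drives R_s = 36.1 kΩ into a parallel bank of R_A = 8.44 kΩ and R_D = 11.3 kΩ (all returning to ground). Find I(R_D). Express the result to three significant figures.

I ≈ 0.195 µA

Parallel bank: R_p = 1/(1/8.44 + 1/11.3) = 4.831 kΩ.
Node voltage V_A = V_DC · R_p/(R_s + R_p) = 18.7 × 0.1180 = 2.207 mV.
Branch current I = V_A/R_D = 2.207/11.3 = 0.1953 µA.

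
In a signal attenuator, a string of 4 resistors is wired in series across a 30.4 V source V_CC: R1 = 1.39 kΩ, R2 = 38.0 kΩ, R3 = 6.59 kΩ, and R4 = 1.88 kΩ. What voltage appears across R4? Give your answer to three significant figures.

V ≈ 1.19 V

Series total: ΣR = 1.39 + 38.0 + 6.59 + 1.88 = 47.86 kΩ.
Voltage divider: V = V_CC · (1.880 / 47.86) = 30.4 × 0.03928 = 1.194 V.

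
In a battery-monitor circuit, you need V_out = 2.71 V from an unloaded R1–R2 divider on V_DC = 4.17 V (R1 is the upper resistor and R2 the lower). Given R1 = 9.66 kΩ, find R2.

R2 ≈ 17.9 kΩ

The divider ratio is R2/(R1+R2) = 2.71/4.17 = 0.6499.
Rearranging, R2 = R1·k/(1−k) = 9.66 × 1.856 = 17.93 kΩ.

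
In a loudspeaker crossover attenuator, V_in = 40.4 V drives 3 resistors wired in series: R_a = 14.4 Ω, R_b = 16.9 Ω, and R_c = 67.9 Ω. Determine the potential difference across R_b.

V ≈ 6.88 V

Total series resistance ΣR = 14.4 + 16.9 + 67.9 = 99.20 Ω.
Voltage divider: V = V_in · (16.90 / 99.20) = 40.4 × 0.1704 = 6.883 V.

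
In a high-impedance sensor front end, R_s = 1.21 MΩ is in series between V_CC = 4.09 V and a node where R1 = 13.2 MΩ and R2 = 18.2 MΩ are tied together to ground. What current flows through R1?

I ≈ 0.268 µA

Equivalent of the parallel group: R_p = 7.651 MΩ.
V_A = 4.09 × 7.651/8.861 = 3.531 V.
Branch current I = V_A/R1 = 3.531/13.2 = 0.2675 µA.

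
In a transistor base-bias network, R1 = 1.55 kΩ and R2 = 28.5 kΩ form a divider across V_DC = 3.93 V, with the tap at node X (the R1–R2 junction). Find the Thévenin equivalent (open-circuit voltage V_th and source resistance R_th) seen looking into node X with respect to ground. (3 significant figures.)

V_th ≈ 3.73 V, R_th ≈ 1.47 kΩ

Open-circuit (no load on X): V_th = V_DC · R2/(R1 + R2) = 3.93 × 28.5/(1.550 + 28.5) = 3.727 V.
Looking into X with the source shorted: R_th = R1·R2/(R1+R2) = 1.550 × 28.5/30.05 = 1.470 kΩ.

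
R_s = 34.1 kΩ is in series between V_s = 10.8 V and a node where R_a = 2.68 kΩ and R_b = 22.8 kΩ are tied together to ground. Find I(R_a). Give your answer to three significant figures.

I ≈ 0.265 mA

Parallel bank: R_p = 1/(1/2.68 + 1/22.8) = 2.398 kΩ.
V_A = 10.8 × 2.398/36.50 = 0.7096 V.
Branch current I = V_A/R_a = 0.7096/2.68 = 0.2648 mA.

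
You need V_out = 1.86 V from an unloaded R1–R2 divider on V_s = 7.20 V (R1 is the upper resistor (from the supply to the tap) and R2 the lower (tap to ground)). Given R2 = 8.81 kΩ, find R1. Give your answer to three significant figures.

R1 ≈ 25.3 kΩ

V_out/V_s = R2/(R1+R2) = 0.2583.
R1 = R2·(1/k − 1) = 8.81 × 2.871 = 25.29 kΩ.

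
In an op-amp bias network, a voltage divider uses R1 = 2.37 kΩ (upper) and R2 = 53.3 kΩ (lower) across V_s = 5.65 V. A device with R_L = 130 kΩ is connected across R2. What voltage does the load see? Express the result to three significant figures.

V_out ≈ 5.32 V

First combine the lower leg with the load: R2 ‖ R_L = 37.80 kΩ.
Voltage divider with the loaded lower leg: V_out = 5.65 × 37.80/(2.37 + 37.80) = 5.65 × 0.9410 = 5.317 V.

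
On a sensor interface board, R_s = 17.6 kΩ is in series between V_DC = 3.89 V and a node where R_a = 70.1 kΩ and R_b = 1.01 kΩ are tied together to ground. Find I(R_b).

Equivalent of the parallel group: R_p = 0.9957 kΩ.
Node voltage V_A = V_DC · R_p/(R_s + R_p) = 3.89 × 0.05354 = 0.2083 V.
I(R_b) = V_A / R_b = 0.2083/1.01 = 0.2062 mA.

I ≈ 0.206 mA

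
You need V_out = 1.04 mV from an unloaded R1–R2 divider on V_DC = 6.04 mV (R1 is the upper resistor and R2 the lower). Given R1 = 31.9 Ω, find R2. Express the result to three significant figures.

Required fraction k = V_out/V_DC = 0.1722.
Rearranging, R2 = R1·k/(1−k) = 31.9 × 0.2080 = 6.635 Ω.

R2 ≈ 6.64 Ω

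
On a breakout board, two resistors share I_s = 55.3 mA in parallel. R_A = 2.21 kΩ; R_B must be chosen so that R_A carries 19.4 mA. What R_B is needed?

The fraction through R_A equals R_B/(R_A+R_B).
With f = 0.3508, R_B = R_A · f/(1−f) = 2.21 × 0.5404 = 1.194 kΩ.

R_B ≈ 1.19 kΩ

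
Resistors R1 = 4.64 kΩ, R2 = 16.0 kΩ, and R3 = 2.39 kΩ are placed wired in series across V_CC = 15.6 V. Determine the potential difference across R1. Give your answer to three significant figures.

Total series resistance ΣR = 4.64 + 16.0 + 2.39 = 23.03 kΩ.
By the voltage-divider rule, V = 15.6 × 4.640/23.03 = 3.143 V.

V ≈ 3.14 V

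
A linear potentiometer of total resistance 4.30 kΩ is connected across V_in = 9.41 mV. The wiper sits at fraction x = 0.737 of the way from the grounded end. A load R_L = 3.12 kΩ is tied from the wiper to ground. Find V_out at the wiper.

Lower segment x·R_p = 3.169 kΩ; upper segment (1−x)·R_p = 1.131 kΩ.
(x·R_p) ‖ R_L = 1.572 kΩ.
Loaded-divider output: V_out = 9.41 × 0.5816 = 5.473 mV.
(Unloaded: V_out = x·V_in = 6.94 mV.)

V_out ≈ 5.47 mV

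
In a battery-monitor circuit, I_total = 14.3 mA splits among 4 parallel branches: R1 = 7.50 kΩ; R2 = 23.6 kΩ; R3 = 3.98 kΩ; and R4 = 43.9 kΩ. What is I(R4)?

I ≈ 0.724 mA

Total conductance ΣG = 1/7.50 + 1/23.6 + 1/3.98 + 1/43.9 = 0.4497 (units of 1/kΩ).
R4 takes the fraction G_k/ΣG = 0.02278/0.4497 = 0.05065, so I = 14.3 × 0.05065 = 0.7243 mA.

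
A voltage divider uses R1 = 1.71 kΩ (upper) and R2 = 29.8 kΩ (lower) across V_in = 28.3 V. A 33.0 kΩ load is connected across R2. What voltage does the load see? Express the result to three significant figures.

V_out ≈ 25.5 V

First combine the lower leg with the load: R2 ‖ R_L = 15.66 kΩ.
Then V_out = V_in · R2'/(R1 + R2') = 28.3 × 15.66/17.37 = 25.51 V.
(Unloaded it would be 26.8 V; the load pulls it down.)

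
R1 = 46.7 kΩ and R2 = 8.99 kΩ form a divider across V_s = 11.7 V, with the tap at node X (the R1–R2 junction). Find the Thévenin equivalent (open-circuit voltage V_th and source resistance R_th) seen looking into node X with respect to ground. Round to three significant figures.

Open-circuit (no load on X): V_th = V_s · R2/(R1 + R2) = 11.7 × 8.99/(46.70 + 8.99) = 1.889 V.
With V_s suppressed (replaced by a short), R_th = R1 ‖ R2 = (46.70 × 8.99)/(46.70 + 8.99) = 7.539 kΩ.

V_th ≈ 1.89 V, R_th ≈ 7.54 kΩ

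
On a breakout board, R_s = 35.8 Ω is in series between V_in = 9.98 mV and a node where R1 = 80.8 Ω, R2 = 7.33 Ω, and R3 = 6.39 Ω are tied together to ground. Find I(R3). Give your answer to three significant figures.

Combine the parallel branches: R_p = (1/80.8 + 1/7.33 + 1/6.39)⁻¹ = 3.276 Ω.
V_A = 9.98 × 3.276/39.08 = 0.8366 mV.
I(R3) = V_A / R3 = 0.8366/6.39 = 0.1309 mA.

I ≈ 0.131 mA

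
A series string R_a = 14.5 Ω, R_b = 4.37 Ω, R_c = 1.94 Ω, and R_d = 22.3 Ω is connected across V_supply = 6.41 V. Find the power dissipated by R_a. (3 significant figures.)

P ≈ 0.321 W

ΣR = 43.11 Ω → I = 6.41/43.11 = 0.1487 A.
V(R_a) = I·R = 2.156 V; P = V·I = 2.156 × 0.1487 = 0.3206 W.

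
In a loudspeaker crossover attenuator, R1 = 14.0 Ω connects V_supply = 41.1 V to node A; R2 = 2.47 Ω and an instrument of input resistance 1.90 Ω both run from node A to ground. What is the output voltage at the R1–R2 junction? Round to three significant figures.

V_out ≈ 2.93 V

First combine the lower leg with the load: R2 ‖ R_L = 1.074 Ω.
Now apply the divider: V_out = 41.1 × 0.07124 = 2.928 V.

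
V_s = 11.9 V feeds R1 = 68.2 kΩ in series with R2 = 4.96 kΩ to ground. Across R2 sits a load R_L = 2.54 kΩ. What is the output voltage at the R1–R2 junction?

V_out ≈ 0.286 V

The load sits in parallel with R2, giving an effective lower resistance R2' = R2·R_L/(R2+R_L) = 1.680 kΩ.
Voltage divider with the loaded lower leg: V_out = 11.9 × 1.680/(68.2 + 1.680) = 11.9 × 0.02404 = 0.2861 V.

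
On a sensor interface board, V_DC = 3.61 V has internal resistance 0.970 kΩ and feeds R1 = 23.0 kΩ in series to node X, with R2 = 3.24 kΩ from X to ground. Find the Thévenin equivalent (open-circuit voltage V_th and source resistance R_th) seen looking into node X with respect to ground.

R1' = 0.970 + 23.0 = 23.97 kΩ (source resistance + R1).
With X open, the divider is unloaded: V_th = 3.61 × 3.24/27.21 = 0.4299 V.
Looking into X with the source shorted: R_th = R1'·R2/(R1'+R2) = 23.97 × 3.24/27.21 = 2.854 kΩ.

V_th ≈ 0.430 V, R_th ≈ 2.85 kΩ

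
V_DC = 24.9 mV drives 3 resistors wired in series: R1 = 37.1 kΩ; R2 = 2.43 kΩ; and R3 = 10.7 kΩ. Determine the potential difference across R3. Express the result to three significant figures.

V ≈ 5.30 mV

Series total: ΣR = 37.1 + 2.43 + 10.7 = 50.23 kΩ.
By the voltage-divider rule, V = 24.9 × 10.70/50.23 = 5.304 mV.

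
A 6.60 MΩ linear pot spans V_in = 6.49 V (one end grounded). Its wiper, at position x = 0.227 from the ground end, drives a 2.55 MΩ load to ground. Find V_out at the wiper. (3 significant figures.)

V_out ≈ 1.01 V

The pot divides into 5.102 MΩ above the wiper and 1.498 MΩ below.
(x·R_p) ‖ R_L = 0.9437 MΩ.
V_out = 6.49 × 0.9437/(5.102 + 0.9437) = 1.013 V.
(Unloaded: V_out = x·V_in = 1.47 V.)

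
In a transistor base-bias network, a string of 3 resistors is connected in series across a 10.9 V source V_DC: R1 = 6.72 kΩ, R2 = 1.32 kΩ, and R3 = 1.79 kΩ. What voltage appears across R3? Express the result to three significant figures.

V ≈ 1.98 V

ΣR = 6.72 + 1.32 + 1.79 = 9.830 kΩ.
V = V_DC · R/ΣR = 10.9 × 0.1821 = 1.985 V.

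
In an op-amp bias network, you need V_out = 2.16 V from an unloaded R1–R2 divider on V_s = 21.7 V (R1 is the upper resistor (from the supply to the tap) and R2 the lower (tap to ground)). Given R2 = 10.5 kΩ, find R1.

V_out/V_s = R2/(R1+R2) = 0.09954.
R1 = R2·(1/k − 1) = 10.5 × 9.046 = 94.99 kΩ.

R1 ≈ 95.0 kΩ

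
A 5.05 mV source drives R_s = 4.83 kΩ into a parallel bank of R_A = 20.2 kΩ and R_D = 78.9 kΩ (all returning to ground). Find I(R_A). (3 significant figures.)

I ≈ 0.192 µA

Parallel bank: R_p = 1/(1/20.2 + 1/78.9) = 16.08 kΩ.
V_A = 5.05 × 16.08/20.91 = 3.884 mV.
Branch current I = V_A/R_A = 3.884/20.2 = 0.1923 µA.
(Equivalently: I_total = 0.2415 µA, then current-divider fraction G_k/ΣG = 0.7962.)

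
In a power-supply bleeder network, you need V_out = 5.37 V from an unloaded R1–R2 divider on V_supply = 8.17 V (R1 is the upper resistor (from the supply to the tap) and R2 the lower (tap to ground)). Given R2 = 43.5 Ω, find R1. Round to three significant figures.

R1 ≈ 22.7 Ω

Required fraction k = V_out/V_supply = 0.6573.
Rearranging, R1 = R2·(1−k)/k = 43.5 × 0.5214 = 22.68 Ω.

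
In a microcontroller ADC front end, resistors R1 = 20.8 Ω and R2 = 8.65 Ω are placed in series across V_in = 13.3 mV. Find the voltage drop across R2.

Total series resistance ΣR = 20.8 + 8.65 = 29.45 Ω.
Voltage divider: V = V_in · (8.650 / 29.45) = 13.3 × 0.2937 = 3.906 mV.

V ≈ 3.91 mV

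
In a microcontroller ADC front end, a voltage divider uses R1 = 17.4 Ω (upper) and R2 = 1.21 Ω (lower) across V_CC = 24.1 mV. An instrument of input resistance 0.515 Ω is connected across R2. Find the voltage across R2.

V_out ≈ 0.490 mV

First combine the lower leg with the load: R2 ‖ R_L = 0.3612 Ω.
Now apply the divider: V_out = 24.1 × 0.02034 = 0.4902 mV.
(Unloaded it would be 1.57 mV; the load pulls it down.)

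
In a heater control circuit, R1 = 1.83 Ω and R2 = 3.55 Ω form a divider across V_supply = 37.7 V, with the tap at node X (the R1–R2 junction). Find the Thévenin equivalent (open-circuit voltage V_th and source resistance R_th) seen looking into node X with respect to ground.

V_th is the unloaded tap voltage: V_supply · R2/(R1+R2) = 37.7 × 0.6599 = 24.88 V.
Zeroing V_supply shorts the top of R1 to ground, so R_th = R1 ‖ R2 = 1.208 Ω.

V_th ≈ 24.9 V, R_th ≈ 1.21 Ω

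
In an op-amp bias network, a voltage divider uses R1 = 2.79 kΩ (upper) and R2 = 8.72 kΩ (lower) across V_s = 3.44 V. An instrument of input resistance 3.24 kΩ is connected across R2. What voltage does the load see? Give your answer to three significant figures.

V_out ≈ 1.58 V

R2 ‖ R_L = (8.72 × 3.24)/(8.72 + 3.24) = 2.362 kΩ.
Voltage divider with the loaded lower leg: V_out = 3.44 × 2.362/(2.79 + 2.362) = 3.44 × 0.4585 = 1.577 V.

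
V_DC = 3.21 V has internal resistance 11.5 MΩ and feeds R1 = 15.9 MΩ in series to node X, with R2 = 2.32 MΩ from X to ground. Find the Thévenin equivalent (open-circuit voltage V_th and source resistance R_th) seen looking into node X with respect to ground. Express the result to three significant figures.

R1' = 11.5 + 15.9 = 27.40 MΩ (source resistance + R1).
Open-circuit (no load on X): V_th = V_DC · R2/(R1' + R2) = 3.21 × 2.32/(27.40 + 2.32) = 0.2506 V.
With V_DC suppressed (replaced by a short), R_th = R1' ‖ R2 = (27.40 × 2.32)/(27.40 + 2.32) = 2.139 MΩ.

V_th ≈ 0.251 V, R_th ≈ 2.14 MΩ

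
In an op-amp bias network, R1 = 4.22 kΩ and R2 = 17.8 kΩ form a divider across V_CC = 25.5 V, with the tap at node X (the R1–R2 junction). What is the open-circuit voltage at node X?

With X open, the divider is unloaded: V_th = 25.5 × 17.8/22.02 = 20.61 V.

V_th ≈ 20.6 V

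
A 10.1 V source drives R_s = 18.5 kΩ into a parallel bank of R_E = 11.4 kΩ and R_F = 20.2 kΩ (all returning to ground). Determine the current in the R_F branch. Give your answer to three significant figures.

I ≈ 0.141 mA

Equivalent of the parallel group: R_p = 7.287 kΩ.
V_A = 10.1 × 7.287/25.79 = 2.854 V.
Branch current I = V_A/R_F = 2.854/20.2 = 0.1413 mA.
(Equivalently: I_total = 0.3917 mA, then current-divider fraction G_k/ΣG = 0.3608.)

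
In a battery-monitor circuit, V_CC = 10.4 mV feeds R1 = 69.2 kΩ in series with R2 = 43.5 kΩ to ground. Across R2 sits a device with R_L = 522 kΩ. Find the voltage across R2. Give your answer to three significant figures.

First combine the lower leg with the load: R2 ‖ R_L = 40.15 kΩ.
Voltage divider with the loaded lower leg: V_out = 10.4 × 40.15/(69.2 + 40.15) = 10.4 × 0.3672 = 3.819 mV.

V_out ≈ 3.82 mV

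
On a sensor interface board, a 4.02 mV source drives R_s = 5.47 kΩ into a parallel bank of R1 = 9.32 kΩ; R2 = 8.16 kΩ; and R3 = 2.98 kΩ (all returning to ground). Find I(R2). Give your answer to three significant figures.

Equivalent of the parallel group: R_p = 1.769 kΩ.
Node voltage V_A = V_in · R_p/(R_s + R_p) = 4.02 × 0.2443 = 0.9822 mV.
I(R2) = V_A / R2 = 0.9822/8.16 = 0.1204 µA.

I ≈ 0.120 µA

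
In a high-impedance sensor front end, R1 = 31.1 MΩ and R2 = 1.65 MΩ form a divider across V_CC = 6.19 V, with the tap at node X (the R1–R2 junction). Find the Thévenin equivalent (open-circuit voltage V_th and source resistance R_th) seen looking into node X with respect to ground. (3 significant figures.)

Open-circuit (no load on X): V_th = V_CC · R2/(R1 + R2) = 6.19 × 1.65/(31.10 + 1.65) = 0.3119 V.
With V_CC suppressed (replaced by a short), R_th = R1 ‖ R2 = (31.10 × 1.65)/(31.10 + 1.65) = 1.567 MΩ.

V_th ≈ 0.312 V, R_th ≈ 1.57 MΩ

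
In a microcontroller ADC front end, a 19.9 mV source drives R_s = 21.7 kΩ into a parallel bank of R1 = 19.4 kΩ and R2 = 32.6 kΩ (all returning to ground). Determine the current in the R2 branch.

Parallel bank: R_p = 1/(1/19.4 + 1/32.6) = 12.16 kΩ.
V_A = 19.9 × 12.16/33.86 = 7.147 mV.
I(R2) = V_A / R2 = 7.147/32.6 = 0.2192 µA.

I ≈ 0.219 µA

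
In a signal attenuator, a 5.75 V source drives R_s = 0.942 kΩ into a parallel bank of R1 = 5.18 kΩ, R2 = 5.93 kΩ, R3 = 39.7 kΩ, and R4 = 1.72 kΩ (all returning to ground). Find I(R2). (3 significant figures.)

Equivalent of the parallel group: R_p = 1.033 kΩ.
Node voltage V_A = V_DC · R_p/(R_s + R_p) = 5.75 × 0.5230 = 3.007 V.
I(R2) = V_A / R2 = 3.007/5.93 = 0.5071 mA.

I ≈ 0.507 mA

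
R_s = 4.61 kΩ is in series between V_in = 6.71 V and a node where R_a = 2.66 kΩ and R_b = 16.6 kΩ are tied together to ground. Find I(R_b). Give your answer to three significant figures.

I ≈ 0.134 mA

Parallel bank: R_p = 1/(1/2.66 + 1/16.6) = 2.293 kΩ.
V_A = 6.71 × 2.293/6.903 = 2.229 V.
Branch current I = V_A/R_b = 2.229/16.6 = 0.1343 mA.
(Equivalently: I_total = 0.9721 mA, then current-divider fraction G_k/ΣG = 0.1381.)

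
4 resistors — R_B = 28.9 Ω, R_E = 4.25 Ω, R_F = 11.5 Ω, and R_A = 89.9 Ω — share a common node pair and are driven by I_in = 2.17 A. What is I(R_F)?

ΣG = 1/28.9 + 1/4.25 + 1/11.5 + 1/89.9 = 0.3680.
R_F takes the fraction G_k/ΣG = 0.08696/0.3680 = 0.2363, so I = 2.17 × 0.2363 = 0.5128 A.

I ≈ 0.513 A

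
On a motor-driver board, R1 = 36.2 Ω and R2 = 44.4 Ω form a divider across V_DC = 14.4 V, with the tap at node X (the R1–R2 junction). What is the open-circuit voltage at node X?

V_th ≈ 7.93 V

Open-circuit (no load on X): V_th = V_DC · R2/(R1 + R2) = 14.4 × 44.4/(36.20 + 44.4) = 7.933 V.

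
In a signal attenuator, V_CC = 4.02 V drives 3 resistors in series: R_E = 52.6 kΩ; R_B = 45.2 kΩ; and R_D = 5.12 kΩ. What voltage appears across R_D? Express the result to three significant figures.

ΣR = 52.6 + 45.2 + 5.12 = 102.9 kΩ.
V = V_CC · R/ΣR = 4.02 × 0.04975 = 0.2000 V.

V ≈ 0.200 V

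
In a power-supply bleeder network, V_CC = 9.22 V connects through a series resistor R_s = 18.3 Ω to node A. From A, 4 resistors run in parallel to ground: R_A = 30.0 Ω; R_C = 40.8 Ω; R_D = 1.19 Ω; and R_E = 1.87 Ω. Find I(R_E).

Combine the parallel branches: R_p = (1/30.0 + 1/40.8 + 1/1.19 + 1/1.87)⁻¹ = 0.6979 Ω.
Node voltage V_A = V_CC · R_p/(R_s + R_p) = 9.22 × 0.03673 = 0.3387 V.
Branch current I = V_A/R_E = 0.3387/1.87 = 0.1811 A.

I ≈ 0.181 A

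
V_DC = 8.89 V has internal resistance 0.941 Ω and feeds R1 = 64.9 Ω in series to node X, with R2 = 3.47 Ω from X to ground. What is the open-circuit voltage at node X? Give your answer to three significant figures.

R1' = 0.941 + 64.9 = 65.84 Ω (source resistance + R1).
V_th is the unloaded tap voltage: V_DC · R2/(R1'+R2) = 8.89 × 0.05006 = 0.4451 V.

V_th ≈ 0.445 V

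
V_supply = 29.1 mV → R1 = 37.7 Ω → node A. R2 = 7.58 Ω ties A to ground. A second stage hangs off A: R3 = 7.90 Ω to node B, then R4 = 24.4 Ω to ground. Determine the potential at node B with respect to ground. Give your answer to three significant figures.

V_B ≈ 3.08 mV

Node A sees R2 in parallel with the series input of stage 2, R3 + R4 = 32.30 Ω.
R2 ‖ (R3+R4) = 6.139 Ω.
First divider: V_A = V_supply · 6.139/(37.7 + 6.139) = 4.075 mV.
Stage 2 is unloaded, so V_B = V_A · R4/(R3+R4) = 4.075 × 24.4/32.30 = 3.078 mV.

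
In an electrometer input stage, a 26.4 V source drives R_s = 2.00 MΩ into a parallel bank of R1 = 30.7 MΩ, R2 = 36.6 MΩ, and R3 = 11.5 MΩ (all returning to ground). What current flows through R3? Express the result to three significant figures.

I ≈ 1.77 µA

Combine the parallel branches: R_p = (1/30.7 + 1/36.6 + 1/11.5)⁻¹ = 6.810 MΩ.
V_A = 26.4 × 6.810/8.810 = 20.41 V.
I(R3) = V_A / R3 = 20.41/11.5 = 1.774 µA.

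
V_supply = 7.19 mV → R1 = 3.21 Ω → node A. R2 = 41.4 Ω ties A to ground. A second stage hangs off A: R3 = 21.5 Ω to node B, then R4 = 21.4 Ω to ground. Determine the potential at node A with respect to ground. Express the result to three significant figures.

V_A ≈ 6.24 mV

The second stage (R3 + R4 = 42.90 Ω) loads node A in parallel with R2.
Effective lower resistance at A: R2 ‖ 42.90 = 21.07 Ω.
First divider: V_A = V_supply · 21.07/(3.21 + 21.07) = 6.239 mV.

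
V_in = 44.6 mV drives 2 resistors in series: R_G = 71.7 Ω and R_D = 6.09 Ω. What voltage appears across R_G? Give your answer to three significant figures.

V ≈ 41.1 mV

Series total: ΣR = 71.7 + 6.09 = 77.79 Ω.
By the voltage-divider rule, V = 44.6 × 71.70/77.79 = 41.11 mV.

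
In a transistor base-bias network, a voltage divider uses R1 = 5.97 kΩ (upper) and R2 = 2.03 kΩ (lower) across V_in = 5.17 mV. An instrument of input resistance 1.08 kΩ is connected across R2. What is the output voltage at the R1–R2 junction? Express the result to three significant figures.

R2 ‖ R_L = (2.03 × 1.08)/(2.03 + 1.08) = 0.7050 kΩ.
Voltage divider with the loaded lower leg: V_out = 5.17 × 0.7050/(5.97 + 0.7050) = 5.17 × 0.1056 = 0.5460 mV.

V_out ≈ 0.546 mV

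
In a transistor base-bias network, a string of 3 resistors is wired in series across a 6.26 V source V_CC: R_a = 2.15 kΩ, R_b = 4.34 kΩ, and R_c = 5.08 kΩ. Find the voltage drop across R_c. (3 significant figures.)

Total series resistance ΣR = 2.15 + 4.34 + 5.08 = 11.57 kΩ.
By the voltage-divider rule, V = 6.26 × 5.080/11.57 = 2.749 V.

V ≈ 2.75 V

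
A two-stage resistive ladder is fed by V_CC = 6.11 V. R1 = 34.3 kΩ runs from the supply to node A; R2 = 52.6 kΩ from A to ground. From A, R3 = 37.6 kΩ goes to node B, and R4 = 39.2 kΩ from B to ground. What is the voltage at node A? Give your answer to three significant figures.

V_A ≈ 2.91 V

Node A sees R2 in parallel with the series input of stage 2, R3 + R4 = 76.80 kΩ.
Effective lower resistance at A: R2 ‖ 76.80 = 31.22 kΩ.
So V_A = 6.11 × 0.4765 = 2.911 V.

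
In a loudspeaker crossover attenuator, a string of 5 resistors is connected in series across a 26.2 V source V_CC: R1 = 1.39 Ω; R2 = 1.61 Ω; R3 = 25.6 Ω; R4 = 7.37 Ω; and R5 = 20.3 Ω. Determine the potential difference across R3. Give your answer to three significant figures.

V ≈ 11.9 V

ΣR = 1.39 + 1.61 + 25.6 + 7.37 + 20.3 = 56.27 Ω.
V = V_CC · R/ΣR = 26.2 × 0.4549 = 11.92 V.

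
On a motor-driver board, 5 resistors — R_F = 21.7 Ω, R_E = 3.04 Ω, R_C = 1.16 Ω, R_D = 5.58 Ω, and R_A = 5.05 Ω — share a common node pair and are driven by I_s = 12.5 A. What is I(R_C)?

ΣG = 1/21.7 + 1/3.04 + 1/1.16 + 1/5.58 + 1/5.05 = 1.614.
By the current-divider rule, I = I_s · G_k/ΣG = 12.5 × 0.5340 = 6.675 A.

I ≈ 6.68 A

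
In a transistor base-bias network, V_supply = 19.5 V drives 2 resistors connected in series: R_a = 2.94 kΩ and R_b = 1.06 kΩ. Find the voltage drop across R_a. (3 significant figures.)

Total series resistance ΣR = 2.94 + 1.06 = 4.000 kΩ.
V = V_supply · R/ΣR = 19.5 × 0.7350 = 14.33 V.

V ≈ 14.3 V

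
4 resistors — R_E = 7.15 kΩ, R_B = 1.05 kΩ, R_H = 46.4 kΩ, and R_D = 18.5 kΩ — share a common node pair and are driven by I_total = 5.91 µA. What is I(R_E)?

I ≈ 0.708 µA

ΣG = 1/7.15 + 1/1.05 + 1/46.4 + 1/18.5 = 1.168.
R_E takes the fraction G_k/ΣG = 0.1399/1.168 = 0.1198, so I = 5.91 × 0.1198 = 0.7078 µA.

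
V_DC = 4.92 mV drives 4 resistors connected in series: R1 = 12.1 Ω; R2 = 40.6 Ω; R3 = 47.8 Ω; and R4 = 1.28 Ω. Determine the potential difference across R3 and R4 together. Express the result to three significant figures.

V ≈ 2.37 mV

Total series resistance ΣR = 12.1 + 40.6 + 47.8 + 1.28 = 101.8 Ω.
R_{R3..R4} = 47.8 + 1.28 = 49.08 Ω.
Voltage divider: V = V_DC · (49.08 / 101.8) = 4.92 × 0.4822 = 2.373 mV.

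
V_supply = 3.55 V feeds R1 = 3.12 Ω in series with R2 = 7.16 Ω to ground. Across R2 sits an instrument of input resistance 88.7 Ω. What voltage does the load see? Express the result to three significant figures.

V_out ≈ 2.41 V

First combine the lower leg with the load: R2 ‖ R_L = 6.625 Ω.
Then V_out = V_supply · R2'/(R1 + R2') = 3.55 × 6.625/9.745 = 2.413 V.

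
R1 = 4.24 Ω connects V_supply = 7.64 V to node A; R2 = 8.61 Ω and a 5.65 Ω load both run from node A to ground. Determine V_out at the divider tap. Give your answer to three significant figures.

V_out ≈ 3.41 V

First combine the lower leg with the load: R2 ‖ R_L = 3.411 Ω.
Then V_out = V_supply · R2'/(R1 + R2') = 7.64 × 3.411/7.651 = 3.406 V.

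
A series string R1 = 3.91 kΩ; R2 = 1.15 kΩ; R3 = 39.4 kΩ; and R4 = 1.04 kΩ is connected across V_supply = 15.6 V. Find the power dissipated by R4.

ΣR = 45.50 kΩ → I = 15.6/45.50 = 0.3429 mA.
V(R4) = I·R = 0.3566 V; P = V·I = 0.3566 × 0.3429 = 0.1223 mW.

P ≈ 0.122 mW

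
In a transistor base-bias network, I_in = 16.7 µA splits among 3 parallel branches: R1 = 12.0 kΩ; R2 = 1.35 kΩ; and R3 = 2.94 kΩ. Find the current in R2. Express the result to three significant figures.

I ≈ 10.6 µA

ΣG = 1/12.0 + 1/1.35 + 1/2.94 = 1.164.
Current divider: I(R2) = I_in · G_k/ΣG = 16.7 × (0.7407/1.164) = 16.7 × 0.6363 = 10.63 µA.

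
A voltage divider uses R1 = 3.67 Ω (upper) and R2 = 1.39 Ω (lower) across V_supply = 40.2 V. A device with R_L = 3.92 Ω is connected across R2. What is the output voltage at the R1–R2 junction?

V_out ≈ 8.78 V

First combine the lower leg with the load: R2 ‖ R_L = 1.026 Ω.
Then V_out = V_supply · R2'/(R1 + R2') = 40.2 × 1.026/4.696 = 8.784 V.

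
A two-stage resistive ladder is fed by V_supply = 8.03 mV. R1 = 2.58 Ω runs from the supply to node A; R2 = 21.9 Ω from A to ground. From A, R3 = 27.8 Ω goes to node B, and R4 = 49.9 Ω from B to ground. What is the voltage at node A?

Looking into the second stage from A: R3 + R4 = 77.70 Ω appears in parallel with R2.
R2 ‖ (R3+R4) = 17.08 Ω.
So V_A = 8.03 × 0.8688 = 6.976 mV.

V_A ≈ 6.98 mV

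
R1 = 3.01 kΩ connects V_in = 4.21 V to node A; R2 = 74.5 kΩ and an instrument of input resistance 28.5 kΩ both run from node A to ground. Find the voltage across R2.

First combine the lower leg with the load: R2 ‖ R_L = 20.61 kΩ.
Now apply the divider: V_out = 4.21 × 0.8726 = 3.674 V.
(Unloaded it would be 4.05 V; the load pulls it down.)

V_out ≈ 3.67 V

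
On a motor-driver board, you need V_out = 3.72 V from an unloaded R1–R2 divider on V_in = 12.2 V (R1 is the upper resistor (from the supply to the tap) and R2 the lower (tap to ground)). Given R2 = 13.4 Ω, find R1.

R1 ≈ 30.5 Ω

Required fraction k = V_out/V_in = 0.3049.
R1 = R2·(1/k − 1) = 13.4 × 2.280 = 30.55 Ω.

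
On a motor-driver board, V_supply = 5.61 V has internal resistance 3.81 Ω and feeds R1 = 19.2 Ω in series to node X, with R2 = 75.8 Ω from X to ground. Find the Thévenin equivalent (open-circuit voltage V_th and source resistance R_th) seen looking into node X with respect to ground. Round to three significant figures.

R1' = 3.81 + 19.2 = 23.01 Ω (source resistance + R1).
Open-circuit (no load on X): V_th = V_supply · R2/(R1' + R2) = 5.61 × 75.8/(23.01 + 75.8) = 4.304 V.
Zeroing V_supply shorts the top of R1' to ground, so R_th = R1' ‖ R2 = 17.65 Ω.

V_th ≈ 4.30 V, R_th ≈ 17.7 Ω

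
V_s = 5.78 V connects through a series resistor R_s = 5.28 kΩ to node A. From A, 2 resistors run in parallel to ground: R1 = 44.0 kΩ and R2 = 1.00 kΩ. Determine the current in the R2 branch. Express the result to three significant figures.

Combine the parallel branches: R_p = (1/44.0 + 1/1.00)⁻¹ = 0.9778 kΩ.
Node voltage V_A = V_s · R_p/(R_s + R_p) = 5.78 × 0.1562 = 0.9031 V.
Branch current I = V_A/R2 = 0.9031/1.00 = 0.9031 mA.
(Equivalently: I_total = 0.9237 mA, then current-divider fraction G_k/ΣG = 0.9778.)

I ≈ 0.903 mA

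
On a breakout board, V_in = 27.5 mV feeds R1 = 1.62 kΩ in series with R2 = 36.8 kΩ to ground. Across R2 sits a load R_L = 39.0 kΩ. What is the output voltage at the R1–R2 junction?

V_out ≈ 25.3 mV

R2 ‖ R_L = (36.8 × 39.0)/(36.8 + 39.0) = 18.93 kΩ.
Voltage divider with the loaded lower leg: V_out = 27.5 × 18.93/(1.62 + 18.93) = 27.5 × 0.9212 = 25.33 mV.
(Unloaded it would be 26.3 mV; the load pulls it down.)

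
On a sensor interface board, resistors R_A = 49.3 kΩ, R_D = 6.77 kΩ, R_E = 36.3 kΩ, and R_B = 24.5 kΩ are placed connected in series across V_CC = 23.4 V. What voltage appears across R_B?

V ≈ 4.91 V

Total series resistance ΣR = 49.3 + 6.77 + 36.3 + 24.5 = 116.9 kΩ.
Voltage divider: V = V_CC · (24.50 / 116.9) = 23.4 × 0.2096 = 4.905 V.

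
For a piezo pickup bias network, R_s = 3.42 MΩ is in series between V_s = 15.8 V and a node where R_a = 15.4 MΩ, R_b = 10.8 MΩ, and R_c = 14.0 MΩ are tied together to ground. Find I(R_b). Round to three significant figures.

I ≈ 0.820 µA

Equivalent of the parallel group: R_p = 4.368 MΩ.
V_A = 15.8 × 4.368/7.788 = 8.861 V.
Branch current I = V_A/R_b = 8.861/10.8 = 0.8205 µA.
(Equivalently: I_total = 2.029 µA, then current-divider fraction G_k/ΣG = 0.4044.)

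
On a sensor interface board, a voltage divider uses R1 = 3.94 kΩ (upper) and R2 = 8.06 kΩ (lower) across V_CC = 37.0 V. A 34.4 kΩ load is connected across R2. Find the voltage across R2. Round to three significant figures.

V_out ≈ 23.1 V

The load sits in parallel with R2, giving an effective lower resistance R2' = R2·R_L/(R2+R_L) = 6.530 kΩ.
Now apply the divider: V_out = 37.0 × 0.6237 = 23.08 V.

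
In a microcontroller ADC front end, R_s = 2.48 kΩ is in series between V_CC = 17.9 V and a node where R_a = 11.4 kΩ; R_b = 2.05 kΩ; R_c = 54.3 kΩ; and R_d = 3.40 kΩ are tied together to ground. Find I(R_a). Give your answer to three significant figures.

Combine the parallel branches: R_p = (1/11.4 + 1/2.05 + 1/54.3 + 1/3.40)⁻¹ = 1.126 kΩ.
Node voltage V_A = V_CC · R_p/(R_s + R_p) = 17.9 × 0.3123 = 5.590 V.
Branch current I = V_A/R_a = 5.590/11.4 = 0.4903 mA.
(Equivalently: I_total = 4.964 mA, then current-divider fraction G_k/ΣG = 0.09878.)

I ≈ 0.490 mA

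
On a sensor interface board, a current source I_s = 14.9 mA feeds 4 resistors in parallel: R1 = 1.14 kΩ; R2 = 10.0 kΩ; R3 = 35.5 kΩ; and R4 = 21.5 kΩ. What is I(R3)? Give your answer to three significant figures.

Total conductance ΣG = 1/1.14 + 1/10.0 + 1/35.5 + 1/21.5 = 1.052 (units of 1/kΩ).
By the current-divider rule, I = I_s · G_k/ΣG = 14.9 × 0.02678 = 0.3990 mA.

I ≈ 0.399 mA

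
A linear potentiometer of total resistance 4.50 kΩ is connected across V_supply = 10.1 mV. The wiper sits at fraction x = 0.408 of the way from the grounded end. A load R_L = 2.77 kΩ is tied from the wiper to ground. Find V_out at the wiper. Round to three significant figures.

Lower segment x·R_p = 1.836 kΩ; upper segment (1−x)·R_p = 2.664 kΩ.
(x·R_p) ‖ R_L = 1.104 kΩ.
Loaded-divider output: V_out = 10.1 × 0.2930 = 2.960 mV.

V_out ≈ 2.96 mV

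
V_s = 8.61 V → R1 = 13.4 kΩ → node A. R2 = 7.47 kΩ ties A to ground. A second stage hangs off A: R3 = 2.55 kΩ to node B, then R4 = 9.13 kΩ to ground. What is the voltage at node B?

V_B ≈ 1.71 V

The second stage (R3 + R4 = 11.68 kΩ) loads node A in parallel with R2.
R2 ‖ (R3+R4) = 4.556 kΩ.
First divider: V_A = V_s · 4.556/(13.4 + 4.556) = 2.185 V.
V_B = V_A × 0.7817 = 1.708 V.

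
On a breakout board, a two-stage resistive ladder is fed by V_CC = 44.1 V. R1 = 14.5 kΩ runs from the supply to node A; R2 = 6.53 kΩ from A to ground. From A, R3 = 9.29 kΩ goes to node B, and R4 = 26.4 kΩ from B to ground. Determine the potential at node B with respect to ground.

Node A sees R2 in parallel with the series input of stage 2, R3 + R4 = 35.69 kΩ.
R2 ‖ (R3+R4) = 5.520 kΩ.
So V_A = 44.1 × 0.2757 = 12.16 V.
Then the unloaded second divider: V_B = V_A × R4/(R3+R4) = 12.16 × 0.7397 = 8.994 V.

V_B ≈ 8.99 V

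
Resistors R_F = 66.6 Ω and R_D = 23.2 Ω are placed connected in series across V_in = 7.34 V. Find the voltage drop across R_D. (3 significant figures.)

V ≈ 1.90 V

Total series resistance ΣR = 66.6 + 23.2 = 89.80 Ω.
V = V_in · R/ΣR = 7.34 × 0.2584 = 1.896 V.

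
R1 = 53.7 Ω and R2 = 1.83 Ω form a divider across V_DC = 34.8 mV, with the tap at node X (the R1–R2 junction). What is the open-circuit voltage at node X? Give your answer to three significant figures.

Open-circuit (no load on X): V_th = V_DC · R2/(R1 + R2) = 34.8 × 1.83/(53.70 + 1.83) = 1.147 mV.

V_th ≈ 1.15 mV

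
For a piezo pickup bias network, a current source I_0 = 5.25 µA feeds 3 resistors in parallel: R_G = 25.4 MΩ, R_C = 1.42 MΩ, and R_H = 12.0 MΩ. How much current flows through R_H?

I ≈ 0.529 µA

Conductances: ΣG = 1/25.4 + 1/1.42 + 1/12.0 = 0.8269 (1/MΩ).
Current divider: I(R_H) = I_0 · G_k/ΣG = 5.25 × (0.08333/0.8269) = 5.25 × 0.1008 = 0.5291 µA.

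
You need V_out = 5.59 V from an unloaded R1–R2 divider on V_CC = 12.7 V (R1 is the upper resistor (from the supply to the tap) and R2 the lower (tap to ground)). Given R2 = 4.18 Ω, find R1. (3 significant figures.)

R1 ≈ 5.32 Ω

V_out/V_CC = R2/(R1+R2) = 0.4402.
Rearranging, R1 = R2·(1−k)/k = 4.18 × 1.272 = 5.317 Ω.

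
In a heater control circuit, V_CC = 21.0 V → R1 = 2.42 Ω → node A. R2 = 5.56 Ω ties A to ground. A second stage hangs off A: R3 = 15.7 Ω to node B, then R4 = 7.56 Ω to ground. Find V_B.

V_B ≈ 4.43 V

Node A sees R2 in parallel with the series input of stage 2, R3 + R4 = 23.26 Ω.
Effective lower resistance at A: R2 ‖ 23.26 = 4.487 Ω.
So V_A = 21.0 × 0.6496 = 13.64 V.
Then the unloaded second divider: V_B = V_A × R4/(R3+R4) = 13.64 × 0.3250 = 4.434 V.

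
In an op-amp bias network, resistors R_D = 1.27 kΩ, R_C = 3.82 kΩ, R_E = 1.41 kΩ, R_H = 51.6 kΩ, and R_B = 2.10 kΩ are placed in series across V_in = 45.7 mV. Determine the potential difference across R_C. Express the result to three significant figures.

Total series resistance ΣR = 1.27 + 3.82 + 1.41 + 51.6 + 2.10 = 60.20 kΩ.
Voltage divider: V = V_in · (3.820 / 60.20) = 45.7 × 0.06346 = 2.900 mV.

V ≈ 2.90 mV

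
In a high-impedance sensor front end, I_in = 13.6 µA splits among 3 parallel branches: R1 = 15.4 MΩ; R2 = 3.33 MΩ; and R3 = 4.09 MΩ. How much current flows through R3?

I ≈ 5.45 µA

ΣG = 1/15.4 + 1/3.33 + 1/4.09 = 0.6097.
By the current-divider rule, I = I_in · G_k/ΣG = 13.6 × 0.4010 = 5.453 µA.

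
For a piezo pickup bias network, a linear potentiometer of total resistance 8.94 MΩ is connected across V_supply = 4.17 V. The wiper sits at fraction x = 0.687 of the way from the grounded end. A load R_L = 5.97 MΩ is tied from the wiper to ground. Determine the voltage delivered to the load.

V_out ≈ 2.17 V

Split the track: R_lower = x·R_p = 6.142 MΩ, R_upper = (1−x)·R_p = 2.798 MΩ.
Lower segment in parallel with the load: 6.142 ‖ 5.97 = 3.027 MΩ.
V_out = 4.17 × 3.027/(2.798 + 3.027) = 2.167 V.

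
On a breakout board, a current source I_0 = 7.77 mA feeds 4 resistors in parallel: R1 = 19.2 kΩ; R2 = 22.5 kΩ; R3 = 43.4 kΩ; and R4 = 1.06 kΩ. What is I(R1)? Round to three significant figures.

ΣG = 1/19.2 + 1/22.5 + 1/43.4 + 1/1.06 = 1.063.
By the current-divider rule, I = I_0 · G_k/ΣG = 7.77 × 0.04900 = 0.3807 mA.

I ≈ 0.381 mA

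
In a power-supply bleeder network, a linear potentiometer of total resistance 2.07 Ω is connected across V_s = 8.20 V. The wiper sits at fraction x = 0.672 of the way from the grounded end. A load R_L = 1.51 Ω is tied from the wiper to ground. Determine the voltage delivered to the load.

V_out ≈ 4.23 V

Split the track: R_lower = x·R_p = 1.391 Ω, R_upper = (1−x)·R_p = 0.6790 Ω.
(x·R_p) ‖ R_L = 0.7240 Ω.
V_out = 8.20 × 0.7240/(0.6790 + 0.7240) = 4.232 V.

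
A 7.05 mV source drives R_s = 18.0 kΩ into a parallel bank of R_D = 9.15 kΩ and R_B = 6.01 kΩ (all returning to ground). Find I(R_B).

Parallel bank: R_p = 1/(1/9.15 + 1/6.01) = 3.627 kΩ.
V_A by voltage divider: V_A = 7.05 × 3.627/(18.0 + 3.627) = 1.182 mV.
I(R_B) = V_A / R_B = 1.182/6.01 = 0.1967 µA.

I ≈ 0.197 µA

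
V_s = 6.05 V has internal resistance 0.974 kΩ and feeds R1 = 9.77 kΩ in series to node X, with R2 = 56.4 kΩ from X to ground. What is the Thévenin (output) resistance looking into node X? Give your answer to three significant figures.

R_th ≈ 9.02 kΩ

R1' = 0.974 + 9.77 = 10.74 kΩ (source resistance + R1).
With V_s suppressed (replaced by a short), R_th = R1' ‖ R2 = (10.74 × 56.4)/(10.74 + 56.4) = 9.025 kΩ.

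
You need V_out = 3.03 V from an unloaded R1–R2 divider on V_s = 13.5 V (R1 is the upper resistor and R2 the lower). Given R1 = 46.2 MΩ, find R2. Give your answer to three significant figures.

R2 ≈ 13.4 MΩ

The divider ratio is R2/(R1+R2) = 3.03/13.5 = 0.2244.
Rearranging, R2 = R1·k/(1−k) = 46.2 × 0.2894 = 13.37 MΩ.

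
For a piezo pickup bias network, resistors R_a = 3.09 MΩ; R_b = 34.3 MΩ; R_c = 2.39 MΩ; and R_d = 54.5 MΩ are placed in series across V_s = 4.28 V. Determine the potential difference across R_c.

Total series resistance ΣR = 3.09 + 34.3 + 2.39 + 54.5 = 94.28 MΩ.
V = V_s · R/ΣR = 4.28 × 0.02535 = 0.1085 V.

V ≈ 0.108 V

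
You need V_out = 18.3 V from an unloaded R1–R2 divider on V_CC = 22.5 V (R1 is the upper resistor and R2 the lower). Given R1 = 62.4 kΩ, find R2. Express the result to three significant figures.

Required fraction k = V_out/V_CC = 0.8133.
So R2 = R1 · V_out/(V_CC − V_out) = 62.4 × 18.3/(22.5 − 18.3) = 62.4 × 4.357 = 271.9 kΩ.

R2 ≈ 272 kΩ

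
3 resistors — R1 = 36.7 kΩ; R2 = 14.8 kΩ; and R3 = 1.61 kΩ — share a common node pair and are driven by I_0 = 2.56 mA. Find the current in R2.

Conductances: ΣG = 1/36.7 + 1/14.8 + 1/1.61 = 0.7159 (1/kΩ).
Current divider: I(R2) = I_0 · G_k/ΣG = 2.56 × (0.06757/0.7159) = 2.56 × 0.09438 = 0.2416 mA.

I ≈ 0.242 mA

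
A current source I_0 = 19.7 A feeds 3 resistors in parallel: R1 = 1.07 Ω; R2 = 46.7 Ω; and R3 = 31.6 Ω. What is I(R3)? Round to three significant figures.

ΣG = 1/1.07 + 1/46.7 + 1/31.6 = 0.9876.
By the current-divider rule, I = I_0 · G_k/ΣG = 19.7 × 0.03204 = 0.6312 A.

I ≈ 0.631 A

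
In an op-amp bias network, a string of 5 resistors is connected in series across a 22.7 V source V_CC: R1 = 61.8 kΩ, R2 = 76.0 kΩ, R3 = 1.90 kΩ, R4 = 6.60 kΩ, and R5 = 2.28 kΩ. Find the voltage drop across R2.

V ≈ 11.6 V

Series total: ΣR = 61.8 + 76.0 + 1.90 + 6.60 + 2.28 = 148.6 kΩ.
Voltage divider: V = V_CC · (76.00 / 148.6) = 22.7 × 0.5115 = 11.61 V.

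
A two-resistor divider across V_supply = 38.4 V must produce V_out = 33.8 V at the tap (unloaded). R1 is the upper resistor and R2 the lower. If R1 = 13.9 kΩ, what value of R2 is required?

Required fraction k = V_out/V_supply = 0.8802.
R2 = R1 · 0.8802/(1 − 0.8802) = 102.1 kΩ.

R2 ≈ 102 kΩ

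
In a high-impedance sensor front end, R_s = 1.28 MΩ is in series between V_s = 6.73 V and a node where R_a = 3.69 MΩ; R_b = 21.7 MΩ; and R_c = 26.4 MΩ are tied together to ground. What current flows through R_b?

I ≈ 0.213 µA

Equivalent of the parallel group: R_p = 2.817 MΩ.
V_A = 6.73 × 2.817/4.097 = 4.627 V.
I(R_b) = V_A / R_b = 4.627/21.7 = 0.2132 µA.
(Check via current divider: I_total = 1.643 µA; share G_k/ΣG = 0.1298 → same result.)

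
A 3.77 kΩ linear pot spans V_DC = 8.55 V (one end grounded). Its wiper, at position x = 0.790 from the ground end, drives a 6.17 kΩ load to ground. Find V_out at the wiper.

V_out ≈ 6.13 V

Lower segment x·R_p = 2.978 kΩ; upper segment (1−x)·R_p = 0.7917 kΩ.
R_L loads the lower segment: effective lower R = 2.009 kΩ.
Then V_out = V_DC · 2.009/(0.7917 + 2.009) = 6.133 V.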